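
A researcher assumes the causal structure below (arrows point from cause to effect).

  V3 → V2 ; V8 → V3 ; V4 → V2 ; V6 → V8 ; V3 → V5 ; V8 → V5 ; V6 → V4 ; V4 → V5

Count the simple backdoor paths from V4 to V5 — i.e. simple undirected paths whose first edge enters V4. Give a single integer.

A backdoor path from V4 to V5 is any simple undirected path whose first edge points into V4 (i.e. leaves V4 via a parent).
Parents of V4: {V6}.
Enumerating:
  P1: V4 <- V6 -> V8 -> V3 -> V5
  P2: V4 <- V6 -> V8 -> V5
That exhausts the simple backdoor paths. Count: 2.

2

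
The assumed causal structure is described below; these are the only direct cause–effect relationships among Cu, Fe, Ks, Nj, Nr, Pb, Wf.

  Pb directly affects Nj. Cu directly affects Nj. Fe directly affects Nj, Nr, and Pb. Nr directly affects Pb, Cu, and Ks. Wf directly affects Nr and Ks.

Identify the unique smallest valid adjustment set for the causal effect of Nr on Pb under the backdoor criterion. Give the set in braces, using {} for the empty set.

Variables eligible for adjustment (non-descendants of Nr, excluding Nr and Pb): {Fe, Wf}.
Backdoor paths from Nr to Pb:
  P1: Nr <- Fe -> Pb
  P2: Nr <- Fe -> Nj <- Pb
The empty set is not sufficient: P1 (Nr <- Fe -> Pb) has no collider blocking it and no conditioned non-collider, so it is open.
Try {Fe}:
  P1: blocked at fork node Fe ∈ conditioning set.
  P2: blocked at fork node Fe ∈ conditioning set.
{Fe} contains no descendant of Nr and blocks every backdoor path.
No other singleton works — e.g. {Wf} leaves P1 open — so {Fe} is the unique smallest valid adjustment set.

{Fe}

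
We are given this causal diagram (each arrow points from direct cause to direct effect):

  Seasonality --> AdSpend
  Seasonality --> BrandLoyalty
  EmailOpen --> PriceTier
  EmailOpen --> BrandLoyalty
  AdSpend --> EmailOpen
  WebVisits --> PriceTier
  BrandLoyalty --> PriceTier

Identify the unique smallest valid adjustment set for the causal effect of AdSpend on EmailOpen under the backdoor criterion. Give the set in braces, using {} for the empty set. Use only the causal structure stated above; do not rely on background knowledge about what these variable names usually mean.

{}

Variables eligible for adjustment (non-descendants of AdSpend, excluding AdSpend and EmailOpen): {Seasonality, WebVisits}.
Backdoor paths from AdSpend to EmailOpen:
  P1: AdSpend <- Seasonality -> BrandLoyalty <- EmailOpen
  P2: AdSpend <- Seasonality -> BrandLoyalty -> PriceTier <- EmailOpen
Each backdoor path contains an unconditioned collider, so every path is already blocked with the empty conditioning set:
  P1: blocked at collider BrandLoyalty (neither it nor any descendant is in the conditioning set).
  P2: blocked at collider PriceTier (neither it nor any descendant is in the conditioning set).
The empty set is therefore the unique smallest valid set.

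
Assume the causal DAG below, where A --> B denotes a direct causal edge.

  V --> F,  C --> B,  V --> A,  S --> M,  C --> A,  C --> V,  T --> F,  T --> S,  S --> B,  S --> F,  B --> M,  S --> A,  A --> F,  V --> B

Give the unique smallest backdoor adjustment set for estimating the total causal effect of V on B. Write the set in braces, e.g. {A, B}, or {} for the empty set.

{C}

Variables eligible for adjustment (non-descendants of V, excluding V and B): {C, S, T}.
Backdoor paths from V to B:
  P1: V <- C -> B
  P2: V <- C -> A <- S -> B
  P3: V <- C -> A <- S -> M <- B
  P4: V <- C -> A -> F <- T -> S -> B
  P5: V <- C -> A -> F <- T -> S -> M <- B
  P6: V <- C -> A -> F <- S -> B
  P7: V <- C -> A -> F <- S -> M <- B
The empty set is not sufficient: P1 (V <- C -> B) has no collider blocking it and no conditioned non-collider, so it is open.
Try {C}:
  P1: blocked at fork node C ∈ conditioning set.
  P2: blocked at fork node C ∈ conditioning set.
  P3: blocked at fork node C ∈ conditioning set.
  P4: blocked at fork node C ∈ conditioning set.
  P5: blocked at fork node C ∈ conditioning set.
  P6: blocked at fork node C ∈ conditioning set.
  P7: blocked at fork node C ∈ conditioning set.
{C} contains no descendant of V and blocks every backdoor path.
No other singleton works — e.g. {T} leaves P1 open — so {C} is the unique smallest valid adjustment set.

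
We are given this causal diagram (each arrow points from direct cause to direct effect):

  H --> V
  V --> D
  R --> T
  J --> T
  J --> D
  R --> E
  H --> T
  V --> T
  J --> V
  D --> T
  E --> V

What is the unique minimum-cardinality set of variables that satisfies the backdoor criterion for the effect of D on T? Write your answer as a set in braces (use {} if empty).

Variables eligible for adjustment (non-descendants of D, excluding D and T): {E, H, J, R, V}.
Backdoor paths from D to T:
  P1: D <- J -> V <- E <- R -> T
  P2: D <- J -> V <- H -> T
  P3: D <- J -> V -> T
  P4: D <- J -> T
  P5: D <- V <- J -> T
  P6: D <- V <- E <- R -> T
  P7: D <- V <- H -> T
  P8: D <- V -> T
The empty set is not sufficient: P3 (D <- J -> V -> T) has no collider blocking it and no conditioned non-collider, so it is open.
Try {J, V}:
  P1: blocked at fork node J ∈ conditioning set.
  P2: blocked at fork node J ∈ conditioning set.
  P3: blocked at fork node J ∈ conditioning set.
  P4: blocked at fork node J ∈ conditioning set.
  P5: blocked at chain node V ∈ conditioning set.
  P6: blocked at chain node V ∈ conditioning set.
  P7: blocked at chain node V ∈ conditioning set.
  P8: blocked at fork node V ∈ conditioning set.
{J, V} contains no descendant of D and blocks every backdoor path.
Every element of {J, V} is needed (dropping J leaves P1 open; dropping V leaves P6 open), so no proper subset is valid.
Among all size-2 subsets of the eligible variables, only {J, V} blocks every backdoor path, so it is the unique smallest valid adjustment set.

{J, V}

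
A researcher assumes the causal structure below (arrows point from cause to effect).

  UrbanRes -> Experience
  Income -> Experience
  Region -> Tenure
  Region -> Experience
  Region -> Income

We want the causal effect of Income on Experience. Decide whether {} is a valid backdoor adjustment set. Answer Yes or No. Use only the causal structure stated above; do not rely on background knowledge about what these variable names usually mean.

No

Backdoor paths from Income to Experience (paths whose first edge points into Income):
  P1: Income <- Region -> Experience
Condition 1 (no descendant of Income in the set): holds — descendants of Income are {Experience}; none are in {}.
Condition 2 (every backdoor path blocked by {}):
  P1: open — no interior node is in the conditioning set.
{} does not satisfy the backdoor criterion.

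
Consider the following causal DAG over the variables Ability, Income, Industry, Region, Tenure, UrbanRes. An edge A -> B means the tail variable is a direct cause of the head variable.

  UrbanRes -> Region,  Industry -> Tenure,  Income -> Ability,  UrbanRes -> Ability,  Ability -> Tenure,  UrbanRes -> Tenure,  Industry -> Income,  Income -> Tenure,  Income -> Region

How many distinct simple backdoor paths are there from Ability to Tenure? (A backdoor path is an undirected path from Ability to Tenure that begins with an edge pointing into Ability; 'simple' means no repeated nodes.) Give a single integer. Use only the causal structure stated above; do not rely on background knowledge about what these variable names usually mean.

6

A backdoor path from Ability to Tenure is any simple undirected path whose first edge points into Ability (i.e. leaves Ability via a parent).
Parents of Ability: {Income, UrbanRes}.
Enumerating:
  P1: Ability <- Income <- Industry -> Tenure
  P2: Ability <- Income -> Region <- UrbanRes -> Tenure
  P3: Ability <- Income -> Tenure
  P4: Ability <- UrbanRes -> Region <- Income <- Industry -> Tenure
  P5: Ability <- UrbanRes -> Region <- Income -> Tenure
  P6: Ability <- UrbanRes -> Tenure
That exhausts the simple backdoor paths. Count: 6.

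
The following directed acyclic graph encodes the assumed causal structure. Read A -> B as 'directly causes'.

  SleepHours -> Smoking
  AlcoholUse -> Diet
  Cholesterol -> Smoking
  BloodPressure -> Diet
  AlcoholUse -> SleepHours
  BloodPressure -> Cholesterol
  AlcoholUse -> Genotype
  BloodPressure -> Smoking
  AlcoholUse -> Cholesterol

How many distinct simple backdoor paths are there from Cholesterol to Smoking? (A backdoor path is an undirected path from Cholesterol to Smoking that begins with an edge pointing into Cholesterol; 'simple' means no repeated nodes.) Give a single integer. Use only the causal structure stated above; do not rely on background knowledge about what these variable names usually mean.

4

A backdoor path from Cholesterol to Smoking is any simple undirected path whose first edge points into Cholesterol (i.e. leaves Cholesterol via a parent).
Parents of Cholesterol: {AlcoholUse, BloodPressure}.
Enumerating:
  P1: Cholesterol <- BloodPressure -> Smoking
  P2: Cholesterol <- BloodPressure -> Diet <- AlcoholUse -> SleepHours -> Smoking
  P3: Cholesterol <- AlcoholUse -> SleepHours -> Smoking
  P4: Cholesterol <- AlcoholUse -> Diet <- BloodPressure -> Smoking
That exhausts the simple backdoor paths. Count: 4.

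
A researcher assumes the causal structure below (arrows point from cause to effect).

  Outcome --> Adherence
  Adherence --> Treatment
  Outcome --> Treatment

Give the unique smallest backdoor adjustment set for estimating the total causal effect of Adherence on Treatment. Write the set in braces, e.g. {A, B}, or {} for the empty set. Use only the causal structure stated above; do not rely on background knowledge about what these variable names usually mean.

Variables eligible for adjustment (non-descendants of Adherence, excluding Adherence and Treatment): {Outcome}.
Backdoor paths from Adherence to Treatment:
  P1: Adherence <- Outcome -> Treatment
The empty set is not sufficient: P1 (Adherence <- Outcome -> Treatment) has no collider blocking it and no conditioned non-collider, so it is open.
Try {Outcome}:
  P1: blocked at fork node Outcome ∈ conditioning set.
{Outcome} contains no descendant of Adherence and blocks every backdoor path.
{Outcome} is the unique smallest valid adjustment set.

{Outcome}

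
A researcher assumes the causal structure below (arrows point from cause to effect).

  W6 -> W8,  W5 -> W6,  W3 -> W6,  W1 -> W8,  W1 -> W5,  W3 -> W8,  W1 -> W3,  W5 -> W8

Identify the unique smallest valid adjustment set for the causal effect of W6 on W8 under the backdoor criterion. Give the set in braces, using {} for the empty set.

{W3, W5}

Variables eligible for adjustment (non-descendants of W6, excluding W6 and W8): {W1, W3, W5}.
Backdoor paths from W6 to W8:
  P1: W6 <- W5 <- W1 -> W3 -> W8
  P2: W6 <- W5 <- W1 -> W8
  P3: W6 <- W5 -> W8
  P4: W6 <- W3 <- W1 -> W5 -> W8
  P5: W6 <- W3 <- W1 -> W8
  P6: W6 <- W3 -> W8
The empty set is not sufficient: P1 (W6 <- W5 <- W1 -> W3 -> W8) has no collider blocking it and no conditioned non-collider, so it is open.
Try {W3, W5}:
  P1: blocked at chain node W5 ∈ conditioning set.
  P2: blocked at chain node W5 ∈ conditioning set.
  P3: blocked at fork node W5 ∈ conditioning set.
  P4: blocked at chain node W3 ∈ conditioning set.
  P5: blocked at chain node W3 ∈ conditioning set.
  P6: blocked at fork node W3 ∈ conditioning set.
{W3, W5} contains no descendant of W6 and blocks every backdoor path.
Every element of {W3, W5} is needed (dropping W3 leaves P5 open; dropping W5 leaves P2 open), so no proper subset is valid.
Among all size-2 subsets of the eligible variables, only {W3, W5} blocks every backdoor path, so it is the unique smallest valid adjustment set.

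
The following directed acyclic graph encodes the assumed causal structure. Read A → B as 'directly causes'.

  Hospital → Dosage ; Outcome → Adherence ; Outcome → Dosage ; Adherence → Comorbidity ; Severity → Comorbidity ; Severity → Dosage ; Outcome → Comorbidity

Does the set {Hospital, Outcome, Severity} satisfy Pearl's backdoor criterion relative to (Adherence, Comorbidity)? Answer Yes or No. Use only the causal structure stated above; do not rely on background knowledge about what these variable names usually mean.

Backdoor paths from Adherence to Comorbidity (paths whose first edge points into Adherence):
  P1: Adherence <- Outcome -> Dosage <- Severity -> Comorbidity
  P2: Adherence <- Outcome -> Comorbidity
Condition 1 (no descendant of Adherence in the set): holds — descendants of Adherence are {Comorbidity}; none are in {Hospital, Outcome, Severity}.
Condition 2 (every backdoor path blocked by {Hospital, Outcome, Severity}):
  P1: blocked at fork node Outcome ∈ conditioning set.
  P2: blocked at fork node Outcome ∈ conditioning set.
{Hospital, Outcome, Severity} satisfies the backdoor criterion.

Yes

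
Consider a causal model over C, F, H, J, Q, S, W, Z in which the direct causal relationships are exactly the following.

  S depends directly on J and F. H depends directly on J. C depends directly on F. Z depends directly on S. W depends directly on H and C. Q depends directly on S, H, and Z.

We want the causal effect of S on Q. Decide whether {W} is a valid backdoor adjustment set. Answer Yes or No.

Backdoor paths from S to Q (paths whose first edge points into S):
  P1: S <- J -> H -> Q
  P2: S <- F -> C -> W <- H -> Q
Condition 1 (no descendant of S in the set): holds — descendants of S are {Q, Z}; none are in {W}.
Condition 2 (every backdoor path blocked by {W}):
  P1: open — no interior node is in the conditioning set.
  P2: open — collider(s) W are conditioned on (or have a conditioned descendant) and no non-collider on the path is in the set.
{W} does not satisfy the backdoor criterion.

No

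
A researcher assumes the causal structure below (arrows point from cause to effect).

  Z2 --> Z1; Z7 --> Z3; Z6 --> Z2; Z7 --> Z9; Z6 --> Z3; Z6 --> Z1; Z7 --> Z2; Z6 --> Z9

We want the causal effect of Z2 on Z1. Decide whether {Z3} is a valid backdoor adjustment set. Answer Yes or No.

No

Backdoor paths from Z2 to Z1 (paths whose first edge points into Z2):
  P1: Z2 <- Z7 -> Z9 <- Z6 -> Z1
  P2: Z2 <- Z7 -> Z3 <- Z6 -> Z1
  P3: Z2 <- Z6 -> Z1
Condition 1 (no descendant of Z2 in the set): holds — descendants of Z2 are {Z1}; none are in {Z3}.
Condition 2 (every backdoor path blocked by {Z3}):
  P1: blocked at collider Z9 (neither it nor any descendant is in the conditioning set).
  P2: open — collider(s) Z3 are conditioned on (or have a conditioned descendant) and no non-collider on the path is in the set.
  P3: open — no interior node is in the conditioning set.
{Z3} does not satisfy the backdoor criterion.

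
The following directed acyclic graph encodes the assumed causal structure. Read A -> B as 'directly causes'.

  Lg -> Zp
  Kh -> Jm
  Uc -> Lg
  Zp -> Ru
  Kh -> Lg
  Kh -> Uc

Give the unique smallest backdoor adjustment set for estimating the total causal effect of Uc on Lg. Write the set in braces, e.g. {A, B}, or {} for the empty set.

{Kh}

Variables eligible for adjustment (non-descendants of Uc, excluding Uc and Lg): {Jm, Kh}.
Backdoor paths from Uc to Lg:
  P1: Uc <- Kh -> Lg
The empty set is not sufficient: P1 (Uc <- Kh -> Lg) has no collider blocking it and no conditioned non-collider, so it is open.
Try {Kh}:
  P1: blocked at fork node Kh ∈ conditioning set.
{Kh} contains no descendant of Uc and blocks every backdoor path.
No other singleton works — e.g. {Jm} leaves P1 open — so {Kh} is the unique smallest valid adjustment set.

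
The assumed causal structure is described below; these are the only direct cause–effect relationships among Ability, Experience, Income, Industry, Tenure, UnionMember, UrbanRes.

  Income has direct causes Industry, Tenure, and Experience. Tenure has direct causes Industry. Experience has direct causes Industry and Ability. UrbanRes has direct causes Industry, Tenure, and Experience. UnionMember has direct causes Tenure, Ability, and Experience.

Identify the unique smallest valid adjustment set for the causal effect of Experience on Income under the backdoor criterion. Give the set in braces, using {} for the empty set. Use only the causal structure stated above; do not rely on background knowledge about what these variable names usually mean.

{Industry}

Variables eligible for adjustment (non-descendants of Experience, excluding Experience and Income): {Ability, Industry, Tenure}.
Backdoor paths from Experience to Income:
  P1: Experience <- Ability -> UnionMember <- Tenure <- Industry -> Income
  P2: Experience <- Ability -> UnionMember <- Tenure -> UrbanRes <- Industry -> Income
  P3: Experience <- Ability -> UnionMember <- Tenure -> Income
  P4: Experience <- Industry -> Tenure -> Income
  P5: Experience <- Industry -> UrbanRes <- Tenure -> Income
  P6: Experience <- Industry -> Income
The empty set is not sufficient: P4 (Experience <- Industry -> Tenure -> Income) has no collider blocking it and no conditioned non-collider, so it is open.
Try {Industry}:
  P1: blocked at collider UnionMember (neither it nor any descendant is in the conditioning set).
  P2: blocked at collider UnionMember (neither it nor any descendant is in the conditioning set).
  P3: blocked at collider UnionMember (neither it nor any descendant is in the conditioning set).
  P4: blocked at fork node Industry ∈ conditioning set.
  P5: blocked at fork node Industry ∈ conditioning set.
  P6: blocked at fork node Industry ∈ conditioning set.
{Industry} contains no descendant of Experience and blocks every backdoor path.
No other singleton works — e.g. {Ability} leaves P4 open — so {Industry} is the unique smallest valid adjustment set.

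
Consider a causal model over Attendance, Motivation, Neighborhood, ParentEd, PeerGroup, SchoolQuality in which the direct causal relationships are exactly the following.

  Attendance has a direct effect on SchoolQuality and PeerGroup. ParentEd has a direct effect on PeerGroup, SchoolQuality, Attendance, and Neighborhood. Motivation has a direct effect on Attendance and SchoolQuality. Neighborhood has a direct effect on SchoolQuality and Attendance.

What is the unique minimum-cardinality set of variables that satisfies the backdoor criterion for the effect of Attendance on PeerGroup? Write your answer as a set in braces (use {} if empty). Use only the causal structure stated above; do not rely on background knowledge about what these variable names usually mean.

Variables eligible for adjustment (non-descendants of Attendance, excluding Attendance and PeerGroup): {Motivation, Neighborhood, ParentEd}.
Backdoor paths from Attendance to PeerGroup:
  P1: Attendance <- ParentEd -> PeerGroup
  P2: Attendance <- Neighborhood <- ParentEd -> PeerGroup
  P3: Attendance <- Neighborhood -> SchoolQuality <- ParentEd -> PeerGroup
  P4: Attendance <- Motivation -> SchoolQuality <- ParentEd -> PeerGroup
  P5: Attendance <- Motivation -> SchoolQuality <- Neighborhood <- ParentEd -> PeerGroup
The empty set is not sufficient: P1 (Attendance <- ParentEd -> PeerGroup) has no collider blocking it and no conditioned non-collider, so it is open.
Try {ParentEd}:
  P1: blocked at fork node ParentEd ∈ conditioning set.
  P2: blocked at fork node ParentEd ∈ conditioning set.
  P3: blocked at collider SchoolQuality (neither it nor any descendant is in the conditioning set).
  P4: blocked at collider SchoolQuality (neither it nor any descendant is in the conditioning set).
  P5: blocked at collider SchoolQuality (neither it nor any descendant is in the conditioning set).
{ParentEd} contains no descendant of Attendance and blocks every backdoor path.
No other singleton works — e.g. {Neighborhood} leaves P1 open — so {ParentEd} is the unique smallest valid adjustment set.

{ParentEd}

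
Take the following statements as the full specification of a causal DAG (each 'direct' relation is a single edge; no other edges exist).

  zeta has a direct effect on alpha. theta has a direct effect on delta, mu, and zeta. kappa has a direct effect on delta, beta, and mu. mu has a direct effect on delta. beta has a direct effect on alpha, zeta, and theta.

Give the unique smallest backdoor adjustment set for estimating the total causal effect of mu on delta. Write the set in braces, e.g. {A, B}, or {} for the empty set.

Variables eligible for adjustment (non-descendants of mu, excluding mu and delta): {alpha, beta, kappa, theta, zeta}.
Backdoor paths from mu to delta:
  P1: mu <- kappa -> beta -> theta -> delta
  P2: mu <- kappa -> beta -> zeta <- theta -> delta
  P3: mu <- kappa -> beta -> alpha <- zeta <- theta -> delta
  P4: mu <- kappa -> delta
  P5: mu <- theta <- beta <- kappa -> delta
  P6: mu <- theta -> zeta <- beta <- kappa -> delta
  P7: mu <- theta -> zeta -> alpha <- beta <- kappa -> delta
  P8: mu <- theta -> delta
The empty set is not sufficient: P1 (mu <- kappa -> beta -> theta -> delta) has no collider blocking it and no conditioned non-collider, so it is open.
Try {kappa, theta}:
  P1: blocked at fork node kappa ∈ conditioning set.
  P2: blocked at fork node kappa ∈ conditioning set.
  P3: blocked at fork node kappa ∈ conditioning set.
  P4: blocked at fork node kappa ∈ conditioning set.
  P5: blocked at chain node theta ∈ conditioning set.
  P6: blocked at fork node theta ∈ conditioning set.
  P7: blocked at fork node theta ∈ conditioning set.
  P8: blocked at fork node theta ∈ conditioning set.
{kappa, theta} contains no descendant of mu and blocks every backdoor path.
Every element of {kappa, theta} is needed (dropping kappa leaves P4 open; dropping theta leaves P8 open), so no proper subset is valid.
Among all size-2 subsets of the eligible variables, only {kappa, theta} blocks every backdoor path, so it is the unique smallest valid adjustment set.

{kappa, theta}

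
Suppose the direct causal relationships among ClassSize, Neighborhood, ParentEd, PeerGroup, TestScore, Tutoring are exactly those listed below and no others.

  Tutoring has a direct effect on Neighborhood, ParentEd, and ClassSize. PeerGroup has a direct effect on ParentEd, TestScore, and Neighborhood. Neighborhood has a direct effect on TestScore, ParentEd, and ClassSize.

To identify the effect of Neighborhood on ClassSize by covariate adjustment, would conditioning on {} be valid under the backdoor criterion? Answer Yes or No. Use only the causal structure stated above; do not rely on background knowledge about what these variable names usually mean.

Backdoor paths from Neighborhood to ClassSize (paths whose first edge points into Neighborhood):
  P1: Neighborhood <- PeerGroup -> ParentEd <- Tutoring -> ClassSize
  P2: Neighborhood <- Tutoring -> ClassSize
Condition 1 (no descendant of Neighborhood in the set): holds — descendants of Neighborhood are {ClassSize, ParentEd, TestScore}; none are in {}.
Condition 2 (every backdoor path blocked by {}):
  P1: blocked at collider ParentEd (neither it nor any descendant is in the conditioning set).
  P2: open — no interior node is in the conditioning set.
{} does not satisfy the backdoor criterion.

No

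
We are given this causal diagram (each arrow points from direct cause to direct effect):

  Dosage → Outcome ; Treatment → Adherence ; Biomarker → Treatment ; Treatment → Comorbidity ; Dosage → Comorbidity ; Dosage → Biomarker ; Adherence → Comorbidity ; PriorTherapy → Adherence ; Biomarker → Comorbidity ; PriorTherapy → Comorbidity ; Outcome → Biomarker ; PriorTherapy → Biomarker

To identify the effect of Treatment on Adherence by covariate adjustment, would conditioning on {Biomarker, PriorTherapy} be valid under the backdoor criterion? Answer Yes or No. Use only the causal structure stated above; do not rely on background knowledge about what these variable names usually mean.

Yes

Backdoor paths from Treatment to Adherence (paths whose first edge points into Treatment):
  P1: Treatment <- Biomarker <- Dosage -> Comorbidity <- PriorTherapy -> Adherence
  P2: Treatment <- Biomarker <- Dosage -> Comorbidity <- Adherence
  P3: Treatment <- Biomarker <- PriorTherapy -> Adherence
  P4: Treatment <- Biomarker <- PriorTherapy -> Comorbidity <- Adherence
  P5: Treatment <- Biomarker <- Outcome <- Dosage -> Comorbidity <- PriorTherapy -> Adherence
  P6: Treatment <- Biomarker <- Outcome <- Dosage -> Comorbidity <- Adherence
  P7: Treatment <- Biomarker -> Comorbidity <- PriorTherapy -> Adherence
  P8: Treatment <- Biomarker -> Comorbidity <- Adherence
Condition 1 (no descendant of Treatment in the set): holds — descendants of Treatment are {Adherence, Comorbidity}; none are in {Biomarker, PriorTherapy}.
Condition 2 (every backdoor path blocked by {Biomarker, PriorTherapy}):
  P1: blocked at chain node Biomarker ∈ conditioning set.
  P2: blocked at chain node Biomarker ∈ conditioning set.
  P3: blocked at chain node Biomarker ∈ conditioning set.
  P4: blocked at chain node Biomarker ∈ conditioning set.
  P5: blocked at chain node Biomarker ∈ conditioning set.
  P6: blocked at chain node Biomarker ∈ conditioning set.
  P7: blocked at fork node Biomarker ∈ conditioning set.
  P8: blocked at fork node Biomarker ∈ conditioning set.
{Biomarker, PriorTherapy} satisfies the backdoor criterion.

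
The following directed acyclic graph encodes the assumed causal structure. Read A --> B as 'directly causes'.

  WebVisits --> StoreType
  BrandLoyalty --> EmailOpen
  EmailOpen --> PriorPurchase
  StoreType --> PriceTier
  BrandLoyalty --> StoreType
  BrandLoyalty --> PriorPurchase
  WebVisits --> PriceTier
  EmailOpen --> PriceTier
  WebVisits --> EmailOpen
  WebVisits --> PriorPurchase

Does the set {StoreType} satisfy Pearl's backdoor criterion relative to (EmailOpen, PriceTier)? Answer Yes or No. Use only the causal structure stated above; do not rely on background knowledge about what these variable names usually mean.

No

Backdoor paths from EmailOpen to PriceTier (paths whose first edge points into EmailOpen):
  P1: EmailOpen <- BrandLoyalty -> StoreType <- WebVisits -> PriceTier
  P2: EmailOpen <- BrandLoyalty -> StoreType -> PriceTier
  P3: EmailOpen <- BrandLoyalty -> PriorPurchase <- WebVisits -> StoreType -> PriceTier
  P4: EmailOpen <- BrandLoyalty -> PriorPurchase <- WebVisits -> PriceTier
  P5: EmailOpen <- WebVisits -> StoreType -> PriceTier
  P6: EmailOpen <- WebVisits -> PriceTier
  P7: EmailOpen <- WebVisits -> PriorPurchase <- BrandLoyalty -> StoreType -> PriceTier
Condition 1 (no descendant of EmailOpen in the set): holds — descendants of EmailOpen are {PriceTier, PriorPurchase}; none are in {StoreType}.
Condition 2 (every backdoor path blocked by {StoreType}):
  P1: open — collider(s) StoreType are conditioned on (or have a conditioned descendant) and no non-collider on the path is in the set.
  P2: blocked at chain node StoreType ∈ conditioning set.
  P3: blocked at collider PriorPurchase (neither it nor any descendant is in the conditioning set).
  P4: blocked at collider PriorPurchase (neither it nor any descendant is in the conditioning set).
  P5: blocked at chain node StoreType ∈ conditioning set.
  P6: open — no interior node is in the conditioning set.
  P7: blocked at collider PriorPurchase (neither it nor any descendant is in the conditioning set).
{StoreType} does not satisfy the backdoor criterion.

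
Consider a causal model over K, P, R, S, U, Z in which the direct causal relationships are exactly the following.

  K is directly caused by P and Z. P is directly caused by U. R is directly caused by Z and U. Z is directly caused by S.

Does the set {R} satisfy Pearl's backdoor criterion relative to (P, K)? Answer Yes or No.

Backdoor paths from P to K (paths whose first edge points into P):
  P1: P <- U -> R <- Z -> K
Condition 1 (no descendant of P in the set): holds — descendants of P are {K}; none are in {R}.
Condition 2 (every backdoor path blocked by {R}):
  P1: open — collider(s) R are conditioned on (or have a conditioned descendant) and no non-collider on the path is in the set.
{R} does not satisfy the backdoor criterion.

No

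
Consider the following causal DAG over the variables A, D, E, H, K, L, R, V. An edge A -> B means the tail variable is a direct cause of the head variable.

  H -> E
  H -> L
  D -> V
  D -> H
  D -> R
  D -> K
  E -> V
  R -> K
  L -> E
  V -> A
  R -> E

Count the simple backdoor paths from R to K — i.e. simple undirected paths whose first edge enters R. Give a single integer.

A backdoor path from R to K is any simple undirected path whose first edge points into R (i.e. leaves R via a parent).
Parents of R: {D}.
Enumerating:
  P1: R <- D -> K
That exhausts the simple backdoor paths. Count: 1.

1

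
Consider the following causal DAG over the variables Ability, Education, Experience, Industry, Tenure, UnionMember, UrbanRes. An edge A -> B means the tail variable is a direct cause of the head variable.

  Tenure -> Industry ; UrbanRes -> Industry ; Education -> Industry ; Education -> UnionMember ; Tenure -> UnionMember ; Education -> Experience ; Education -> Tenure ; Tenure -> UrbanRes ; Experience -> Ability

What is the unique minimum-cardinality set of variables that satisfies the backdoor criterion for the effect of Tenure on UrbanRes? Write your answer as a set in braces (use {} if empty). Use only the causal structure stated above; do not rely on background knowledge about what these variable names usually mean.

Variables eligible for adjustment (non-descendants of Tenure, excluding Tenure and UrbanRes): {Ability, Education, Experience}.
Backdoor paths from Tenure to UrbanRes:
  P1: Tenure <- Education -> Industry <- UrbanRes
Each backdoor path contains an unconditioned collider, so every path is already blocked with the empty conditioning set:
  P1: blocked at collider Industry (neither it nor any descendant is in the conditioning set).
The empty set is therefore the unique smallest valid set.

{}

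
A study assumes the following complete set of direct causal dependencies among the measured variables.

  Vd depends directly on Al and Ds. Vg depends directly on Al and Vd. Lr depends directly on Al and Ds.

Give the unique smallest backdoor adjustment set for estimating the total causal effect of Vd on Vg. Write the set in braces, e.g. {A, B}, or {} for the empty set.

Variables eligible for adjustment (non-descendants of Vd, excluding Vd and Vg): {Al, Ds, Lr}.
Backdoor paths from Vd to Vg:
  P1: Vd <- Ds -> Lr <- Al -> Vg
  P2: Vd <- Al -> Vg
The empty set is not sufficient: P2 (Vd <- Al -> Vg) has no collider blocking it and no conditioned non-collider, so it is open.
Try {Al}:
  P1: blocked at collider Lr (neither it nor any descendant is in the conditioning set).
  P2: blocked at fork node Al ∈ conditioning set.
{Al} contains no descendant of Vd and blocks every backdoor path.
No other singleton works — e.g. {Ds} leaves P2 open — so {Al} is the unique smallest valid adjustment set.

{Al}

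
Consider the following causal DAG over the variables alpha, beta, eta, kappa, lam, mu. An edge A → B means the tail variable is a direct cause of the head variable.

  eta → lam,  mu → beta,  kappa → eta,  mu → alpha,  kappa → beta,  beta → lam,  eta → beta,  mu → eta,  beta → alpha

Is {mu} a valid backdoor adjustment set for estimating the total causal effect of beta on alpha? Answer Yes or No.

Yes

Backdoor paths from beta to alpha (paths whose first edge points into beta):
  P1: beta <- mu -> alpha
  P2: beta <- kappa -> eta <- mu -> alpha
  P3: beta <- eta <- mu -> alpha
Condition 1 (no descendant of beta in the set): holds — descendants of beta are {alpha, lam}; none are in {mu}.
Condition 2 (every backdoor path blocked by {mu}):
  P1: blocked at fork node mu ∈ conditioning set.
  P2: blocked at collider eta (neither it nor any descendant is in the conditioning set).
  P3: blocked at fork node mu ∈ conditioning set.
{mu} satisfies the backdoor criterion.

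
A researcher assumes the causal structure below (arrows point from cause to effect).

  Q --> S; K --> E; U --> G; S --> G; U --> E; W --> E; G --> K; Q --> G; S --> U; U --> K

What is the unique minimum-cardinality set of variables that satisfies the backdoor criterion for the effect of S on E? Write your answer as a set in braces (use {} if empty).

{Q}

Variables eligible for adjustment (non-descendants of S, excluding S and E): {Q, W}.
Backdoor paths from S to E:
  P1: S <- Q -> G <- U -> K -> E
  P2: S <- Q -> G <- U -> E
  P3: S <- Q -> G -> K <- U -> E
  P4: S <- Q -> G -> K -> E
The empty set is not sufficient: P4 (S <- Q -> G -> K -> E) has no collider blocking it and no conditioned non-collider, so it is open.
Try {Q}:
  P1: blocked at fork node Q ∈ conditioning set.
  P2: blocked at fork node Q ∈ conditioning set.
  P3: blocked at fork node Q ∈ conditioning set.
  P4: blocked at fork node Q ∈ conditioning set.
{Q} contains no descendant of S and blocks every backdoor path.
No other singleton works — e.g. {W} leaves P4 open — so {Q} is the unique smallest valid adjustment set.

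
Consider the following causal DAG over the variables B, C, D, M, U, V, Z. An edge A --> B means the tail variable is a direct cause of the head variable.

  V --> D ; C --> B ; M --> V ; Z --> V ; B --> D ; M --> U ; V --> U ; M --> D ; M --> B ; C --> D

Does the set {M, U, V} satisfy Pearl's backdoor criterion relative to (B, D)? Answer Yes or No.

Backdoor paths from B to D (paths whose first edge points into B):
  P1: B <- M -> V -> D
  P2: B <- M -> U <- V -> D
  P3: B <- M -> D
  P4: B <- C -> D
Condition 1 (no descendant of B in the set): holds — descendants of B are {D}; none are in {M, U, V}.
Condition 2 (every backdoor path blocked by {M, U, V}):
  P1: blocked at fork node M ∈ conditioning set.
  P2: blocked at fork node M ∈ conditioning set.
  P3: blocked at fork node M ∈ conditioning set.
  P4: open — no interior node is in the conditioning set.
{M, U, V} does not satisfy the backdoor criterion.

No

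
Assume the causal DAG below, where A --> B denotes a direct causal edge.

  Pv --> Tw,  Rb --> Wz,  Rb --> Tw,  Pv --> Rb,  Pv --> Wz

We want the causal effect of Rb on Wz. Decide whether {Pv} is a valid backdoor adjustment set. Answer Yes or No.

Yes

Backdoor paths from Rb to Wz (paths whose first edge points into Rb):
  P1: Rb <- Pv -> Wz
Condition 1 (no descendant of Rb in the set): holds — descendants of Rb are {Tw, Wz}; none are in {Pv}.
Condition 2 (every backdoor path blocked by {Pv}):
  P1: blocked at fork node Pv ∈ conditioning set.
{Pv} satisfies the backdoor criterion.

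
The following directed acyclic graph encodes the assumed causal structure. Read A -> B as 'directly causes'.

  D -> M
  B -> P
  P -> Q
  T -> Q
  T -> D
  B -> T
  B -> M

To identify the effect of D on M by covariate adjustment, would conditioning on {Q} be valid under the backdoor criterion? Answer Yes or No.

No

Backdoor paths from D to M (paths whose first edge points into D):
  P1: D <- T <- B -> M
  P2: D <- T -> Q <- P <- B -> M
Condition 1 (no descendant of D in the set): holds — descendants of D are {M}; none are in {Q}.
Condition 2 (every backdoor path blocked by {Q}):
  P1: open — no interior node is in the conditioning set.
  P2: open — collider(s) Q are conditioned on (or have a conditioned descendant) and no non-collider on the path is in the set.
{Q} does not satisfy the backdoor criterion.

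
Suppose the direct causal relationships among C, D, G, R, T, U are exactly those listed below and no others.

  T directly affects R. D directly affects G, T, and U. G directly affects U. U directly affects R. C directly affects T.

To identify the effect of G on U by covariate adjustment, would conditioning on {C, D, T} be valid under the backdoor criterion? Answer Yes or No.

Yes

Backdoor paths from G to U (paths whose first edge points into G):
  P1: G <- D -> U
  P2: G <- D -> T -> R <- U
Condition 1 (no descendant of G in the set): holds — descendants of G are {R, U}; none are in {C, D, T}.
Condition 2 (every backdoor path blocked by {C, D, T}):
  P1: blocked at fork node D ∈ conditioning set.
  P2: blocked at fork node D ∈ conditioning set.
{C, D, T} satisfies the backdoor criterion.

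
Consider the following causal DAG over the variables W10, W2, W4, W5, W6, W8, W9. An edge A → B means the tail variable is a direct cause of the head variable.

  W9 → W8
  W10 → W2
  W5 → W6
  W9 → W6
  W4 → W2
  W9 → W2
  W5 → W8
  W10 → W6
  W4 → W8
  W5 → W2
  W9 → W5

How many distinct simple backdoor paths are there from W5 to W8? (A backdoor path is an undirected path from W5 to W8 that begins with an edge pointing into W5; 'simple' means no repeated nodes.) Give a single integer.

3

A backdoor path from W5 to W8 is any simple undirected path whose first edge points into W5 (i.e. leaves W5 via a parent).
Parents of W5: {W9}.
Enumerating:
  P1: W5 <- W9 -> W8
  P2: W5 <- W9 -> W2 <- W4 -> W8
  P3: W5 <- W9 -> W6 <- W10 -> W2 <- W4 -> W8
That exhausts the simple backdoor paths. Count: 3.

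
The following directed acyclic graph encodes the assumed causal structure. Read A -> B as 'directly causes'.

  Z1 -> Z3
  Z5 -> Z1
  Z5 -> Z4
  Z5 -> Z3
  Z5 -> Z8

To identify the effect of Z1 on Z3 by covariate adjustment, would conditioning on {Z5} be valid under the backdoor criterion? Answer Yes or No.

Yes

Backdoor paths from Z1 to Z3 (paths whose first edge points into Z1):
  P1: Z1 <- Z5 -> Z3
Condition 1 (no descendant of Z1 in the set): holds — descendants of Z1 are {Z3}; none are in {Z5}.
Condition 2 (every backdoor path blocked by {Z5}):
  P1: blocked at fork node Z5 ∈ conditioning set.
{Z5} satisfies the backdoor criterion.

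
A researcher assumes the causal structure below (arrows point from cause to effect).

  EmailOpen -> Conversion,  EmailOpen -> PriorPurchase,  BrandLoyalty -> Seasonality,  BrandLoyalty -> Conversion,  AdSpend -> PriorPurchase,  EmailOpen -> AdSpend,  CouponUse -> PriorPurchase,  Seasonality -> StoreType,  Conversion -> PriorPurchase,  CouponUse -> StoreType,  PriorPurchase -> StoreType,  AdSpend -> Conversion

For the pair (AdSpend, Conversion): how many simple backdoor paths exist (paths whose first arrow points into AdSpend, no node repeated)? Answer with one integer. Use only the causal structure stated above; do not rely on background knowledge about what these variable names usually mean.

4

A backdoor path from AdSpend to Conversion is any simple undirected path whose first edge points into AdSpend (i.e. leaves AdSpend via a parent).
Parents of AdSpend: {EmailOpen}.
Enumerating:
  P1: AdSpend <- EmailOpen -> Conversion
  P2: AdSpend <- EmailOpen -> PriorPurchase <- CouponUse -> StoreType <- Seasonality <- BrandLoyalty -> Conversion
  P3: AdSpend <- EmailOpen -> PriorPurchase <- Conversion
  P4: AdSpend <- EmailOpen -> PriorPurchase -> StoreType <- Seasonality <- BrandLoyalty -> Conversion
That exhausts the simple backdoor paths. Count: 4.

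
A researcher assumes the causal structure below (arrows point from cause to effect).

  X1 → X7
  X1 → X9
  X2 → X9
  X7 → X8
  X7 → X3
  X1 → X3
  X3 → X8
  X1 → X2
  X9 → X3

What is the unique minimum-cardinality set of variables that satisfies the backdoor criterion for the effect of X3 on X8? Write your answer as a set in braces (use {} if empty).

Variables eligible for adjustment (non-descendants of X3, excluding X3 and X8): {X1, X2, X7, X9}.
Backdoor paths from X3 to X8:
  P1: X3 <- X1 -> X7 -> X8
  P2: X3 <- X9 <- X1 -> X7 -> X8
  P3: X3 <- X9 <- X2 <- X1 -> X7 -> X8
  P4: X3 <- X7 -> X8
The empty set is not sufficient: P1 (X3 <- X1 -> X7 -> X8) has no collider blocking it and no conditioned non-collider, so it is open.
Try {X7}:
  P1: blocked at chain node X7 ∈ conditioning set.
  P2: blocked at chain node X7 ∈ conditioning set.
  P3: blocked at chain node X7 ∈ conditioning set.
  P4: blocked at fork node X7 ∈ conditioning set.
{X7} contains no descendant of X3 and blocks every backdoor path.
No other singleton works — e.g. {X1} leaves P4 open — so {X7} is the unique smallest valid adjustment set.

{X7}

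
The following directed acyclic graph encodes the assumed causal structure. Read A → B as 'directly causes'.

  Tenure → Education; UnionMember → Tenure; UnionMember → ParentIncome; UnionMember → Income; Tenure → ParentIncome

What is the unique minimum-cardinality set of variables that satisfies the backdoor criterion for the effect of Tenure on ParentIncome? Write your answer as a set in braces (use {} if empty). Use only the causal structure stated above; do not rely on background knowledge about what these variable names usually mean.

Variables eligible for adjustment (non-descendants of Tenure, excluding Tenure and ParentIncome): {Income, UnionMember}.
Backdoor paths from Tenure to ParentIncome:
  P1: Tenure <- UnionMember -> ParentIncome
The empty set is not sufficient: P1 (Tenure <- UnionMember -> ParentIncome) has no collider blocking it and no conditioned non-collider, so it is open.
Try {UnionMember}:
  P1: blocked at fork node UnionMember ∈ conditioning set.
{UnionMember} contains no descendant of Tenure and blocks every backdoor path.
No other singleton works — e.g. {Income} leaves P1 open — so {UnionMember} is the unique smallest valid adjustment set.

{UnionMember}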